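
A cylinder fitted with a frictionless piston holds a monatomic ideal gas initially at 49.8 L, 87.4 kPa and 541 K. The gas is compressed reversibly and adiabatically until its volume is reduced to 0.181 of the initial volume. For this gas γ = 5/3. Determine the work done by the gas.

-13900 J

n = P₁V₁/(RT₁) = 87.4×49.8/(8.314×541) = 0.968 mol.
Adiabatic: TV^(γ−1) = const ⇒ T₂ = 541×(5.52)^0.667 = 1690 K; PV^γ = const ⇒ P₂ = 1510 kPa.
ΔU = nCvΔT = 0.968×12.5×(1690−541) = 13900 J.
Q = 0 for an adiabatic process, so W = −ΔU = -13900 J.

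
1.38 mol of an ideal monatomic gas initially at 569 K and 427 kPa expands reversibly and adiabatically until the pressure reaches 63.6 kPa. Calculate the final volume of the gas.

V₁ = nRT₁/P₁ = 1.38×8.314×569/427 = 15.3 L.
Adiabatic: T₂/T₁ = (P₂/P₁)^((γ−1)/γ) ⇒ T₂ = 569×(0.149)^0.400 = 266 K; V₂ = 47.9 L.

47.9 L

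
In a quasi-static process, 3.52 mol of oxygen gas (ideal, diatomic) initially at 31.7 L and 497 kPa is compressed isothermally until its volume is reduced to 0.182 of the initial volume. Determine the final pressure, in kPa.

2730 kPa

T₁ = P₁V₁/(nR) = 497×31.7/(3.52×8.314) = 538 K.
Isothermal: T stays 538 K; PV = const ⇒ V₂ = 5.77 L, P₂ = 2730 kPa.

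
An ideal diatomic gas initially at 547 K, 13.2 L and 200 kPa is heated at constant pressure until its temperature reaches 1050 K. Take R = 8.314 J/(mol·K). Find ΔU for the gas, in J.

n = P₁V₁/(RT₁) = 200×13.2/(8.314×547) = 0.581 mol.
Isobaric: P stays 200 kPa; V/T = const ⇒ T₂ = 1050 K, V₂ = 25.3 L.
For an ideal gas ΔU = nCvΔT with Cv = (5/2)R = 20.8 J/(mol·K).
ΔU = 0.581×20.8×(1050−547) = 6070 J.

6070 J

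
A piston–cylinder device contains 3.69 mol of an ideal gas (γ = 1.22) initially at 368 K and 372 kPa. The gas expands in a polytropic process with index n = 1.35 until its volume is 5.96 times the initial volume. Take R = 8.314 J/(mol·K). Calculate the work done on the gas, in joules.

-15000 J

V₁ = nRT₁/P₁ = 3.69×8.314×368/372 = 30.3 L.
Polytropic n=1.35: T₂ = T₁(V₁/V₂)^(n−1) = 368×(0.168)^0.35 = 197 K; P₂ = P₁(V₁/V₂)^n = 33.4 kPa.
W = (P₁V₁−P₂V₂)/(n−1) = (372×30.3−33.4×181)/0.35 = 15000 J.
Work done on the gas = −W_by = -15000 J.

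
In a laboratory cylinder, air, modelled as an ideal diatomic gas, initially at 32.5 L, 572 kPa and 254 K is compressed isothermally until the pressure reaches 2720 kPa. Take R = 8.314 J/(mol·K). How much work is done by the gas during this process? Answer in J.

-29000 J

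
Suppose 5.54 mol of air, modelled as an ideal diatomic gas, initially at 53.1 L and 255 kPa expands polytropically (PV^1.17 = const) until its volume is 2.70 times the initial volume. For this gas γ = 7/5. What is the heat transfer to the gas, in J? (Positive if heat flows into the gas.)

T₁ = P₁V₁/(nR) = 255×53.1/(5.54×8.314) = 294 K.
Polytropic n=1.17: T₂ = T₁(V₁/V₂)^(n−1) = 294×(0.370)^0.17 = 248 K; P₂ = P₁(V₁/V₂)^n = 79.8 kPa.
W = (P₁V₁−P₂V₂)/(n−1) = (255×53.1−79.8×143)/0.17 = 12400 J.
ΔU = nCvΔT = 5.54×20.8×(248−294) = -5260 J.
Q = ΔU + W = 7120 J.

7120 J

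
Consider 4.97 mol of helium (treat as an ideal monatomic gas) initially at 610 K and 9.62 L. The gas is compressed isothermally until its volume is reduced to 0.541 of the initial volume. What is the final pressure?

4840 kPa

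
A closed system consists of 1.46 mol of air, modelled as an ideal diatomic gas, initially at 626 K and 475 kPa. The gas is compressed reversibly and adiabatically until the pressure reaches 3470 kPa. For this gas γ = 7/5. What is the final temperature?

1100 K

V₁ = nRT₁/P₁ = 1.46×8.314×626/475 = 16.0 L.
Adiabatic: T₂/T₁ = (P₂/P₁)^((γ−1)/γ) ⇒ T₂ = 626×(7.31)^0.286 = 1100 K; V₂ = 3.87 L.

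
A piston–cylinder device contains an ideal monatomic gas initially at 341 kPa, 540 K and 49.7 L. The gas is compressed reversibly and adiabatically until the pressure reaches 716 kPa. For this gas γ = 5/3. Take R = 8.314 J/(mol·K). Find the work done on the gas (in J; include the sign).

8780 J

n = P₁V₁/(RT₁) = 341×49.7/(8.314×540) = 3.77 mol.
Adiabatic: T₂/T₁ = (P₂/P₁)^((γ−1)/γ) ⇒ T₂ = 540×(2.10)^0.400 = 727 K; V₂ = 31.8 L.
ΔU = nCvΔT = 3.77×12.5×(727−540) = 8780 J.
Q = 0 for an adiabatic process, so W = −ΔU = -8780 J.
Work done on the gas = −W_by = 8780 J.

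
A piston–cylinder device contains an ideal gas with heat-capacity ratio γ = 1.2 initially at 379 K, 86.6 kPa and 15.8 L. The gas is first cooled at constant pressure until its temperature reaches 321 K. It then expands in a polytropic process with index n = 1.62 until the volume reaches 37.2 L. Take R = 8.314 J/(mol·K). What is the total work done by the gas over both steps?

668 J

n = P₁V₁/(RT₁) = 86.6×15.8/(8.314×379) = 0.434 mol.
Step 1 — Isobaric: P stays 86.6 kPa; V/T = const ⇒ T₂ = 321 K, V₂ = 13.4 L.
W = PΔV = 86.6×(13.4−15.8) kPa·L = -209 J.
ΔU = nCvΔT = 0.434×41.6×(321−379) = -1050 J.
Q = ΔU + W = nCpΔT = -1260 J.
State after step 1: P = 86.6 kPa, V = 13.4 L, T = 321 K.
Step 2 — Polytropic n=1.62: T₂ = T₁(V₁/V₂)^(n−1) = 321×(0.360)^0.62 = 170 K; P₂ = P₁(V₁/V₂)^n = 16.5 kPa.
W = (P₁V₁−P₂V₂)/(n−1) = (86.6×13.4−16.5×37.2)/0.62 = 878 J.
ΔU = nCvΔT = 0.434×41.6×(170−321) = -2720 J.
Q = ΔU + W = -1840 J.
Net over both steps: W = 668 J, Q = -3100 J, ΔU = -3770 J.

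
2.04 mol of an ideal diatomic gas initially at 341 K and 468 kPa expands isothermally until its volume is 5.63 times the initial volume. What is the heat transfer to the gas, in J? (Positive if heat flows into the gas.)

9990 J

V₁ = nRT₁/P₁ = 2.04×8.314×341/468 = 12.4 L.
Isothermal: T stays 341 K; PV = const ⇒ V₂ = 69.6 L, P₂ = 83.1 kPa.
ΔU = 0 (ideal gas, T constant).
W = nRT ln(V₂/V₁) = 2.04×8.314×341×ln(5.63) = 9990 J.
Q = ΔU + W = 9990 J.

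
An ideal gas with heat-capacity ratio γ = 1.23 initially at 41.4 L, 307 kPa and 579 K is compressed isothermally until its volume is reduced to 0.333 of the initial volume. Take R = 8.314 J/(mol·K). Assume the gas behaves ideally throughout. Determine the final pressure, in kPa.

Isothermal: T stays 579 K; PV = const ⇒ V₂ = 13.8 L, P₂ = 922 kPa.

922 kPa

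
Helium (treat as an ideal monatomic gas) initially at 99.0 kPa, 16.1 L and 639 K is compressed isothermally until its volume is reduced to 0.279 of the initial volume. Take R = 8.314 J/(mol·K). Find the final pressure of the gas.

355 kPa

Isothermal: T stays 639 K; PV = const ⇒ V₂ = 4.49 L, P₂ = 355 kPa.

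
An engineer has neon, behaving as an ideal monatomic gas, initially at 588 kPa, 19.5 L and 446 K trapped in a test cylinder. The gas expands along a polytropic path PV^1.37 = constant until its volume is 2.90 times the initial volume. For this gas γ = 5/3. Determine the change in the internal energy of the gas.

-5600 J

n = P₁V₁/(RT₁) = 588×19.5/(8.314×446) = 3.09 mol.
Polytropic n=1.37: T₂ = T₁(V₁/V₂)^(n−1) = 446×(0.345)^0.37 = 301 K; P₂ = P₁(V₁/V₂)^n = 137 kPa.
For an ideal gas ΔU = nCvΔT with Cv = (3/2)R = 12.5 J/(mol·K).
ΔU = 3.09×12.5×(301−446) = -5600 J.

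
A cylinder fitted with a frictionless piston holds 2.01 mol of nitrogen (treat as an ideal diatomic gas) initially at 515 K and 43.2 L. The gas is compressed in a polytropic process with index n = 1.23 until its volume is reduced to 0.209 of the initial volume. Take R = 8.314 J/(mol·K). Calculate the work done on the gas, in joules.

16200 J

P₁ = nRT₁/V₁ = 2.01×8.314×515/43.2 = 199 kPa.
Polytropic n=1.23: T₂ = T₁(V₁/V₂)^(n−1) = 515×(4.78)^0.23 = 738 K; P₂ = P₁(V₁/V₂)^n = 1370 kPa.
W = (P₁V₁−P₂V₂)/(n−1) = (199×43.2−1370×9.03)/0.23 = -16200 J.
Work done on the gas = −W_by = 16200 J.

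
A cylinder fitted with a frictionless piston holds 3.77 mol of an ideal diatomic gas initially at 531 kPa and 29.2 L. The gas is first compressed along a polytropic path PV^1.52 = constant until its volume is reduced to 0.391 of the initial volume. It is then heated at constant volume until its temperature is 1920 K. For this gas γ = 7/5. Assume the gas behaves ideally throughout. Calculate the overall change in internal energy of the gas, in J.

T₁ = P₁V₁/(nR) = 531×29.2/(3.77×8.314) = 495 K.
Step 1 — Polytropic n=1.52: T₂ = T₁(V₁/V₂)^(n−1) = 495×(2.56)^0.52 = 806 K; P₂ = P₁(V₁/V₂)^n = 2210 kPa.
W = (P₁V₁−P₂V₂)/(n−1) = (531×29.2−2210×11.4)/0.52 = -18800 J.
ΔU = nCvΔT = 3.77×20.8×(806−495) = 24400 J.
Q = ΔU + W = 5630 J.
State after step 1: P = 2210 kPa, V = 11.4 L, T = 806 K.
Step 2 — Isochoric: V stays 11.4 L; P/T = const ⇒ T₂ = 1920 K, P₂ = 5270 kPa.
W = 0 (no volume change).
ΔU = nCvΔT = 3.77×20.8×(1920−806) = 87300 J.
Q = ΔU = 87300 J.
Net over both steps: W = -18800 J, Q = 92900 J, ΔU = 112000 J.

112000 J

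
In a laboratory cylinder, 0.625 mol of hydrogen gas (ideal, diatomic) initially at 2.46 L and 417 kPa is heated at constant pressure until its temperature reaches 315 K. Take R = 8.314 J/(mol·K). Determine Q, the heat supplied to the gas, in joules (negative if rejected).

2140 J

T₁ = P₁V₁/(nR) = 417×2.46/(0.625×8.314) = 197 K.
Isobaric: P stays 417 kPa; V/T = const ⇒ T₂ = 315 K, V₂ = 3.93 L.
W = PΔV = 417×(3.93−2.46) kPa·L = 611 J.
ΔU = nCvΔT = 0.625×20.8×(315−197) = 1530 J.
Q = ΔU + W = nCpΔT = 2140 J.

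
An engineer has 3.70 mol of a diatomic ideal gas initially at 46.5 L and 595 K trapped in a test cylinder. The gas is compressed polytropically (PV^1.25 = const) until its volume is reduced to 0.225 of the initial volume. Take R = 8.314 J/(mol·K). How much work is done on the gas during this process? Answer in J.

P₁ = nRT₁/V₁ = 3.70×8.314×595/46.5 = 394 kPa.
Polytropic n=1.25: T₂ = T₁(V₁/V₂)^(n−1) = 595×(4.44)^0.25 = 864 K; P₂ = P₁(V₁/V₂)^n = 2540 kPa.
W = (P₁V₁−P₂V₂)/(n−1) = (394×46.5−2540×10.5)/0.25 = -33100 J.
Work done on the gas = −W_by = 33100 J.

33100 J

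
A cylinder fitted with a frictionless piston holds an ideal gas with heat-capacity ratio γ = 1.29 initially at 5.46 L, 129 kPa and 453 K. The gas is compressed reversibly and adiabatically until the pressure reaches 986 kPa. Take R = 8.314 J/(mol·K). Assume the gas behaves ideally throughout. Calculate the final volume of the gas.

1.13 L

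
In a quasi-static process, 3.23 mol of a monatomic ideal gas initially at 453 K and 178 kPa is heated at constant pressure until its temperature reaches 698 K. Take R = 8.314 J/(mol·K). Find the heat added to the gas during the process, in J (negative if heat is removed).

V₁ = nRT₁/P₁ = 3.23×8.314×453/178 = 68.3 L.
Isobaric: P stays 178 kPa; V/T = const ⇒ T₂ = 698 K, V₂ = 105 L.
W = PΔV = 178×(105−68.3) kPa·L = 6580 J.
ΔU = nCvΔT = 3.23×12.5×(698−453) = 9870 J.
Q = ΔU + W = nCpΔT = 16400 J.

16400 J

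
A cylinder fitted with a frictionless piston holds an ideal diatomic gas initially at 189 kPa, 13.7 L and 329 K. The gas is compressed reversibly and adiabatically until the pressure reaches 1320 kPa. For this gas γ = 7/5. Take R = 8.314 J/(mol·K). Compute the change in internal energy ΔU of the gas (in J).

n = P₁V₁/(RT₁) = 189×13.7/(8.314×329) = 0.947 mol.
Adiabatic: T₂/T₁ = (P₂/P₁)^((γ−1)/γ) ⇒ T₂ = 329×(6.98)^0.286 = 573 K; V₂ = 3.42 L.
For an ideal gas ΔU = nCvΔT with Cv = (5/2)R = 20.8 J/(mol·K).
ΔU = 0.947×20.8×(573−329) = 4810 J.

4810 J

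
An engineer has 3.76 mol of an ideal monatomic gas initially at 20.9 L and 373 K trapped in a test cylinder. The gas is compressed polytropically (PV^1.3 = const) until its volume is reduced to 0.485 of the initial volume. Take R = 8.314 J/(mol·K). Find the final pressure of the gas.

1430 kPa

P₁ = nRT₁/V₁ = 3.76×8.314×373/20.9 = 558 kPa.
Polytropic n=1.3: T₂ = T₁(V₁/V₂)^(n−1) = 373×(2.06)^0.30 = 463 K; P₂ = P₁(V₁/V₂)^n = 1430 kPa.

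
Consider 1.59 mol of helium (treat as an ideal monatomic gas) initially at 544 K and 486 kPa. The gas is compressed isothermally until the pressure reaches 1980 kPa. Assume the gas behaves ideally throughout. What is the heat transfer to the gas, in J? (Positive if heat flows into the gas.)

-10100 J

V₁ = nRT₁/P₁ = 1.59×8.314×544/486 = 14.8 L.
Isothermal: T stays 544 K; PV = const ⇒ V₂ = 3.63 L, P₂ = 1980 kPa.
ΔU = 0 (ideal gas, T constant).
W = nRT ln(V₂/V₁) = 1.59×8.314×544×ln(0.245) = -10100 J.
Q = ΔU + W = -10100 J.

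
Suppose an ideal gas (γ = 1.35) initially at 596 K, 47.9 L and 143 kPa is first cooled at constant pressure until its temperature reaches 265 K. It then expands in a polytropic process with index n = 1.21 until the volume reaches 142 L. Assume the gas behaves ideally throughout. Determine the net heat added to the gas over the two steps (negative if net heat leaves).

-12800 J

n = P₁V₁/(RT₁) = 143×47.9/(8.314×596) = 1.38 mol.
Step 1 — Isobaric: P stays 143 kPa; V/T = const ⇒ T₂ = 265 K, V₂ = 21.3 L.
W = PΔV = 143×(21.3−47.9) kPa·L = -3800 J.
ΔU = nCvΔT = 1.38×23.8×(265−596) = -10900 J.
Q = ΔU + W = nCpΔT = -14700 J.
State after step 1: P = 143 kPa, V = 21.3 L, T = 265 K.
Step 2 — Polytropic n=1.21: T₂ = T₁(V₁/V₂)^(n−1) = 265×(0.150)^0.21 = 178 K; P₂ = P₁(V₁/V₂)^n = 14.4 kPa.
W = (P₁V₁−P₂V₂)/(n−1) = (143×21.3−14.4×142)/0.21 = 4770 J.
ΔU = nCvΔT = 1.38×23.8×(178−265) = -2860 J.
Q = ΔU + W = 1910 J.
Net over both steps: W = 962 J, Q = -12800 J, ΔU = -13700 J.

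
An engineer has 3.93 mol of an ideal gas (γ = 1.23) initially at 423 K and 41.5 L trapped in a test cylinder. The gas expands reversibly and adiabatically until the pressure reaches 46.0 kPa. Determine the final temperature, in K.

P₁ = nRT₁/V₁ = 3.93×8.314×423/41.5 = 333 kPa.
Adiabatic: T₂/T₁ = (P₂/P₁)^((γ−1)/γ) ⇒ T₂ = 423×(0.138)^0.187 = 292 K; V₂ = 208 L.

292 K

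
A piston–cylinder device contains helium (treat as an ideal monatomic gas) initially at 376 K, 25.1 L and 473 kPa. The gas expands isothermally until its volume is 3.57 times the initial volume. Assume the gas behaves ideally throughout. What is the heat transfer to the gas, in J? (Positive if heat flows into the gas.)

n = P₁V₁/(RT₁) = 473×25.1/(8.314×376) = 3.80 mol.
Isothermal: T stays 376 K; PV = const ⇒ V₂ = 89.6 L, P₂ = 132 kPa.
ΔU = 0 (ideal gas, T constant).
W = nRT ln(V₂/V₁) = 3.80×8.314×376×ln(3.57) = 15100 J.
Q = ΔU + W = 15100 J.

15100 J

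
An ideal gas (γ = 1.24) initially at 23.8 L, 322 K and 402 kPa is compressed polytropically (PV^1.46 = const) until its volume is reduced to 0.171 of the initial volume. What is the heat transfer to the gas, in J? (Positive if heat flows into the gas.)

23900 J

n = P₁V₁/(RT₁) = 402×23.8/(8.314×322) = 3.57 mol.
Polytropic n=1.46: T₂ = T₁(V₁/V₂)^(n−1) = 322×(5.85)^0.46 = 726 K; P₂ = P₁(V₁/V₂)^n = 5300 kPa.
W = (P₁V₁−P₂V₂)/(n−1) = (402×23.8−5300×4.07)/0.46 = -26100 J.
ΔU = nCvΔT = 3.57×34.6×(726−322) = 50000 J.
Q = ΔU + W = 23900 J.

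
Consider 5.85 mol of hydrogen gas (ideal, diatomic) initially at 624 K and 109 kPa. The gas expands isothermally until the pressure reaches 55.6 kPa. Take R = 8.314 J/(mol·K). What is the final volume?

546 L

V₁ = nRT₁/P₁ = 5.85×8.314×624/109 = 278 L.
Isothermal: T stays 624 K; PV = const ⇒ V₂ = 546 L, P₂ = 55.6 kPa.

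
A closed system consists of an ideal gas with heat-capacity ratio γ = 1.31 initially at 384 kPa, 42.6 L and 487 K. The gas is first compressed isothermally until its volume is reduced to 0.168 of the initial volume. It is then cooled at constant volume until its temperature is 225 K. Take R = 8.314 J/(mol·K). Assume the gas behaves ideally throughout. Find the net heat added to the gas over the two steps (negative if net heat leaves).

n = P₁V₁/(RT₁) = 384×42.6/(8.314×487) = 4.04 mol.
Step 1 — Isothermal: T stays 487 K; PV = const ⇒ V₂ = 7.16 L, P₂ = 2290 kPa.
ΔU = 0 (ideal gas, T constant).
W = nRT ln(V₂/V₁) = 4.04×8.314×487×ln(0.168) = -29200 J.
Q = ΔU + W = -29200 J.
State after step 1: P = 2290 kPa, V = 7.16 L, T = 487 K.
Step 2 — Isochoric: V stays 7.16 L; P/T = const ⇒ T₂ = 225 K, P₂ = 1060 kPa.
W = 0 (no volume change).
ΔU = nCvΔT = 4.04×26.8×(225−487) = -28400 J.
Q = ΔU = -28400 J.
Net over both steps: W = -29200 J, Q = -57600 J, ΔU = -28400 J.

-57600 J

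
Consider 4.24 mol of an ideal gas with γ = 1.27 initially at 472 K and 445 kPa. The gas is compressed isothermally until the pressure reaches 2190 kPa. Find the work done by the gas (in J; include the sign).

V₁ = nRT₁/P₁ = 4.24×8.314×472/445 = 37.4 L.
Isothermal: T stays 472 K; PV = const ⇒ V₂ = 7.60 L, P₂ = 2190 kPa.
W = nRT ln(V₂/V₁) = 4.24×8.314×472×ln(0.203) = -26500 J.

-26500 J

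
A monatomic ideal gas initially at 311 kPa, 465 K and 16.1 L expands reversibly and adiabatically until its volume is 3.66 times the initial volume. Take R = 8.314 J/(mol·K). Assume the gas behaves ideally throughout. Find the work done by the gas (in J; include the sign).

4350 J

n = P₁V₁/(RT₁) = 311×16.1/(8.314×465) = 1.30 mol.
Adiabatic: TV^(γ−1) = const ⇒ T₂ = 465×(0.273)^0.667 = 196 K; PV^γ = const ⇒ P₂ = 35.8 kPa.
ΔU = nCvΔT = 1.30×12.5×(196−465) = -4350 J.
Q = 0 for an adiabatic process, so W = −ΔU = 4350 J.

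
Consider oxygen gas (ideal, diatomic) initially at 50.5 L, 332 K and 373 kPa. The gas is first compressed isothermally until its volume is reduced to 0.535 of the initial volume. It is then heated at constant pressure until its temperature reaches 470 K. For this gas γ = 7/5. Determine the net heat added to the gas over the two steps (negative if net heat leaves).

15600 J

n = P₁V₁/(RT₁) = 373×50.5/(8.314×332) = 6.82 mol.
Step 1 — Isothermal: T stays 332 K; PV = const ⇒ V₂ = 27.0 L, P₂ = 697 kPa.
ΔU = 0 (ideal gas, T constant).
W = nRT ln(V₂/V₁) = 6.82×8.314×332×ln(0.535) = -11800 J.
Q = ΔU + W = -11800 J.
State after step 1: P = 697 kPa, V = 27.0 L, T = 332 K.
Step 2 — Isobaric: P stays 697 kPa; V/T = const ⇒ T₂ = 470 K, V₂ = 38.2 L.
W = PΔV = 697×(38.2−27.0) kPa·L = 7830 J.
ΔU = nCvΔT = 6.82×20.8×(470−332) = 19600 J.
Q = ΔU + W = nCpΔT = 27400 J.
Net over both steps: W = -3950 J, Q = 15600 J, ΔU = 19600 J.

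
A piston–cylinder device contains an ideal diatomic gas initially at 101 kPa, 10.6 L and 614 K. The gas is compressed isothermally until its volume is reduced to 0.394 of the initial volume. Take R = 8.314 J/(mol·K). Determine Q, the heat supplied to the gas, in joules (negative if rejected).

-997 J

n = P₁V₁/(RT₁) = 101×10.6/(8.314×614) = 0.210 mol.
Isothermal: T stays 614 K; PV = const ⇒ V₂ = 4.18 L, P₂ = 256 kPa.
ΔU = 0 (ideal gas, T constant).
W = nRT ln(V₂/V₁) = 0.210×8.314×614×ln(0.394) = -997 J.
Q = ΔU + W = -997 J.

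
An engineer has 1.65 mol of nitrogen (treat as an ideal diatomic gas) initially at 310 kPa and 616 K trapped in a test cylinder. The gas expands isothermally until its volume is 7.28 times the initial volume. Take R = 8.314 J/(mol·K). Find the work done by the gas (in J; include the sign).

16800 J

V₁ = nRT₁/P₁ = 1.65×8.314×616/310 = 27.3 L.
Isothermal: T stays 616 K; PV = const ⇒ V₂ = 198 L, P₂ = 42.6 kPa.
W = nRT ln(V₂/V₁) = 1.65×8.314×616×ln(7.28) = 16800 J.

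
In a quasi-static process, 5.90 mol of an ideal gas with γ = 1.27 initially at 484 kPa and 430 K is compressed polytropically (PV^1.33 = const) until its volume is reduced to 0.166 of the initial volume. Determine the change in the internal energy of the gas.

63200 J

V₁ = nRT₁/P₁ = 5.90×8.314×430/484 = 43.6 L.
Polytropic n=1.33: T₂ = T₁(V₁/V₂)^(n−1) = 430×(6.02)^0.33 = 778 K; P₂ = P₁(V₁/V₂)^n = 5270 kPa.
For an ideal gas ΔU = nCvΔT with Cv = R/(γ−1) = 30.8 J/(mol·K).
ΔU = 5.90×30.8×(778−430) = 63200 J.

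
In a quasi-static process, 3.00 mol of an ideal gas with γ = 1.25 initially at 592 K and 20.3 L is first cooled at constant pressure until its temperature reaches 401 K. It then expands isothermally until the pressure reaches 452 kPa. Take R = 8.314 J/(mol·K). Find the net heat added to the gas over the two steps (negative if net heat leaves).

P₁ = nRT₁/V₁ = 3.00×8.314×592/20.3 = 727 kPa.
Step 1 — Isobaric: P stays 727 kPa; V/T = const ⇒ T₂ = 401 K, V₂ = 13.8 L.
W = PΔV = 727×(13.8−20.3) kPa·L = -4760 J.
ΔU = nCvΔT = 3.00×33.3×(401−592) = -19100 J.
Q = ΔU + W = nCpΔT = -23800 J.
State after step 1: P = 727 kPa, V = 13.8 L, T = 401 K.
Step 2 — Isothermal: T stays 401 K; PV = const ⇒ V₂ = 22.1 L, P₂ = 452 kPa.
ΔU = 0 (ideal gas, T constant).
W = nRT ln(V₂/V₁) = 3.00×8.314×401×ln(1.61) = 4760 J.
Q = ΔU + W = 4760 J.
Net over both steps: W = -5.53 J, Q = -19100 J, ΔU = -19100 J.

-19100 J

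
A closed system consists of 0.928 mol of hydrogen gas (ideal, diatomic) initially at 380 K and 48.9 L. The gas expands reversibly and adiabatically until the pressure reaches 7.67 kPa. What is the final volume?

P₁ = nRT₁/V₁ = 0.928×8.314×380/48.9 = 60.0 kPa.
Adiabatic: T₂/T₁ = (P₂/P₁)^((γ−1)/γ) ⇒ T₂ = 380×(0.128)^0.286 = 211 K; V₂ = 212 L.

212 L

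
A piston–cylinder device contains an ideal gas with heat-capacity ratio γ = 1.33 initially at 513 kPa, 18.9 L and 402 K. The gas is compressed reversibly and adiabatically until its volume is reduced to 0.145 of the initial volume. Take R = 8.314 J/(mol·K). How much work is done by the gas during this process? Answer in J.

n = P₁V₁/(RT₁) = 513×18.9/(8.314×402) = 2.90 mol.
Adiabatic: TV^(γ−1) = const ⇒ T₂ = 402×(6.90)^0.330 = 760 K; PV^γ = const ⇒ P₂ = 6690 kPa.
ΔU = nCvΔT = 2.90×25.2×(760−402) = 26200 J.
Q = 0 for an adiabatic process, so W = −ΔU = -26200 J.

-26200 J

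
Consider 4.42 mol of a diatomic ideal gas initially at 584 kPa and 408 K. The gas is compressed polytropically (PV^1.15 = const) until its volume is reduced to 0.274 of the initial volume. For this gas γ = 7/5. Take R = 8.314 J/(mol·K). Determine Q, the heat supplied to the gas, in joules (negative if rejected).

V₁ = nRT₁/P₁ = 4.42×8.314×408/584 = 25.7 L.
Polytropic n=1.15: T₂ = T₁(V₁/V₂)^(n−1) = 408×(3.65)^0.15 = 495 K; P₂ = P₁(V₁/V₂)^n = 2590 kPa.
W = (P₁V₁−P₂V₂)/(n−1) = (584×25.7−2590×7.03)/0.15 = -21400 J.
ΔU = nCvΔT = 4.42×20.8×(495−408) = 8030 J.
Q = ΔU + W = -13400 J.

-13400 J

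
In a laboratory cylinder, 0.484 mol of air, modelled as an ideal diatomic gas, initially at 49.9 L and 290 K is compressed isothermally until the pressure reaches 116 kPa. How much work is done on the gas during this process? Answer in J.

1870 J

P₁ = nRT₁/V₁ = 0.484×8.314×290/49.9 = 23.4 kPa.
Isothermal: T stays 290 K; PV = const ⇒ V₂ = 10.1 L, P₂ = 116 kPa.
W = nRT ln(V₂/V₁) = 0.484×8.314×290×ln(0.202) = -1870 J.
Work done on the gas = −W_by = 1870 J.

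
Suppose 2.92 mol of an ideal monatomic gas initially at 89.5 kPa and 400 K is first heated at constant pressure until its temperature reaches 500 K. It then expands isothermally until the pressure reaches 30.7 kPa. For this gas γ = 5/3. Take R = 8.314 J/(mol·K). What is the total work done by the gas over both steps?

15400 J

V₁ = nRT₁/P₁ = 2.92×8.314×400/89.5 = 109 L.
Step 1 — Isobaric: P stays 89.5 kPa; V/T = const ⇒ T₂ = 500 K, V₂ = 136 L.
W = PΔV = 89.5×(136−109) kPa·L = 2430 J.
ΔU = nCvΔT = 2.92×12.5×(500−400) = 3640 J.
Q = ΔU + W = nCpΔT = 6070 J.
State after step 1: P = 89.5 kPa, V = 136 L, T = 500 K.
Step 2 — Isothermal: T stays 500 K; PV = const ⇒ V₂ = 395 L, P₂ = 30.7 kPa.
ΔU = 0 (ideal gas, T constant).
W = nRT ln(V₂/V₁) = 2.92×8.314×500×ln(2.92) = 13000 J.
Q = ΔU + W = 13000 J.
Net over both steps: W = 15400 J, Q = 19100 J, ΔU = 3640 J.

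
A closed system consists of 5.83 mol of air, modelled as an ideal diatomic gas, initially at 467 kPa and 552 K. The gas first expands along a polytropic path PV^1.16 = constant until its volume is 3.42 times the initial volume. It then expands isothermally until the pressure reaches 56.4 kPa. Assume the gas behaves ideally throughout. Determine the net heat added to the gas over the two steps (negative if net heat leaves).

V₁ = nRT₁/P₁ = 5.83×8.314×552/467 = 57.3 L.
Step 1 — Polytropic n=1.16: T₂ = T₁(V₁/V₂)^(n−1) = 552×(0.292)^0.16 = 453 K; P₂ = P₁(V₁/V₂)^n = 112 kPa.
W = (P₁V₁−P₂V₂)/(n−1) = (467×57.3−112×196)/0.16 = 29900 J.
ΔU = nCvΔT = 5.83×20.8×(453−552) = -11900 J.
Q = ΔU + W = 17900 J.
State after step 1: P = 112 kPa, V = 196 L, T = 453 K.
Step 2 — Isothermal: T stays 453 K; PV = const ⇒ V₂ = 390 L, P₂ = 56.4 kPa.
ΔU = 0 (ideal gas, T constant).
W = nRT ln(V₂/V₁) = 5.83×8.314×453×ln(1.99) = 15100 J.
Q = ΔU + W = 15100 J.
Net over both steps: W = 45000 J, Q = 33000 J, ΔU = -11900 J.

33000 J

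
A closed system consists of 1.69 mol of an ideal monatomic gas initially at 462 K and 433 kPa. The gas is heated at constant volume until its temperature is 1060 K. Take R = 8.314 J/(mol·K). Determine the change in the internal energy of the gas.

V₁ = nRT₁/P₁ = 1.69×8.314×462/433 = 15.0 L.
Isochoric: V stays 15.0 L; P/T = const ⇒ T₂ = 1060 K, P₂ = 993 kPa.
For an ideal gas ΔU = nCvΔT with Cv = (3/2)R = 12.5 J/(mol·K).
ΔU = 1.69×12.5×(1060−462) = 12600 J.

12600 J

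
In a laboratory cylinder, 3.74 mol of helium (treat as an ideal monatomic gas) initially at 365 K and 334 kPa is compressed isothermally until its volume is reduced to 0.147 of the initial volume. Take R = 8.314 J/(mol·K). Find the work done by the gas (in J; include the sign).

-21800 J

V₁ = nRT₁/P₁ = 3.74×8.314×365/334 = 34.0 L.
Isothermal: T stays 365 K; PV = const ⇒ V₂ = 5.00 L, P₂ = 2270 kPa.
W = nRT ln(V₂/V₁) = 3.74×8.314×365×ln(0.147) = -21800 J.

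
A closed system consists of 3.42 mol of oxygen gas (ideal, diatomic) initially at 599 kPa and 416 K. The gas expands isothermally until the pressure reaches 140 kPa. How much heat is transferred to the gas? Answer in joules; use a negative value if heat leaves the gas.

V₁ = nRT₁/P₁ = 3.42×8.314×416/599 = 19.7 L.
Isothermal: T stays 416 K; PV = const ⇒ V₂ = 84.5 L, P₂ = 140 kPa.
ΔU = 0 (ideal gas, T constant).
W = nRT ln(V₂/V₁) = 3.42×8.314×416×ln(4.28) = 17200 J.
Q = ΔU + W = 17200 J.

17200 J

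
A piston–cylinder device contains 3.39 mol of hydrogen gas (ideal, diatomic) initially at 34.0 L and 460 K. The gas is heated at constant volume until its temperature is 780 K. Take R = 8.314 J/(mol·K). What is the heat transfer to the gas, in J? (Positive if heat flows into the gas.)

22500 J

P₁ = nRT₁/V₁ = 3.39×8.314×460/34.0 = 381 kPa.
Isochoric: V stays 34.0 L; P/T = const ⇒ T₂ = 780 K, P₂ = 647 kPa.
W = 0 (no volume change).
ΔU = nCvΔT = 3.39×20.8×(780−460) = 22500 J.
Q = ΔU = 22500 J.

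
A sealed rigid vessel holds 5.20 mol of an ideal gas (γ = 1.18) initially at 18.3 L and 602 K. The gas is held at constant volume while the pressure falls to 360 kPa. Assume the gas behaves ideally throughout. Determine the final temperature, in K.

152 K

P₁ = nRT₁/V₁ = 5.20×8.314×602/18.3 = 1420 kPa.
Isochoric: V stays 18.3 L; P/T = const ⇒ T₂ = 152 K, P₂ = 360 kPa.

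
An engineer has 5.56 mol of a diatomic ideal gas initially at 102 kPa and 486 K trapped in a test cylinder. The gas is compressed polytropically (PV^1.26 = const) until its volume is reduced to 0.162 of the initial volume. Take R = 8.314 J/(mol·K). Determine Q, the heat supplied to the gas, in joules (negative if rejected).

-18300 J

V₁ = nRT₁/P₁ = 5.56×8.314×486/102 = 220 L.
Polytropic n=1.26: T₂ = T₁(V₁/V₂)^(n−1) = 486×(6.17)^0.26 = 780 K; P₂ = P₁(V₁/V₂)^n = 1010 kPa.
W = (P₁V₁−P₂V₂)/(n−1) = (102×220−1010×35.7)/0.26 = -52300 J.
ΔU = nCvΔT = 5.56×20.8×(780−486) = 34000 J.
Q = ΔU + W = -18300 J.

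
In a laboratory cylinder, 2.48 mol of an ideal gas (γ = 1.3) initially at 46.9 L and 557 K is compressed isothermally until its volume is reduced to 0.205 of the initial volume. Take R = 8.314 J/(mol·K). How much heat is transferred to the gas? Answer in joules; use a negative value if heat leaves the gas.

P₁ = nRT₁/V₁ = 2.48×8.314×557/46.9 = 245 kPa.
Isothermal: T stays 557 K; PV = const ⇒ V₂ = 9.61 L, P₂ = 1190 kPa.
ΔU = 0 (ideal gas, T constant).
W = nRT ln(V₂/V₁) = 2.48×8.314×557×ln(0.205) = -18200 J.
Q = ΔU + W = -18200 J.

-18200 J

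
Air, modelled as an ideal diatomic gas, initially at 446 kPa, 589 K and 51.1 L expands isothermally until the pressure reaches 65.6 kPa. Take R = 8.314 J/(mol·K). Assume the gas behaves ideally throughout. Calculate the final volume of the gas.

Isothermal: T stays 589 K; PV = const ⇒ V₂ = 347 L, P₂ = 65.6 kPa.

347 L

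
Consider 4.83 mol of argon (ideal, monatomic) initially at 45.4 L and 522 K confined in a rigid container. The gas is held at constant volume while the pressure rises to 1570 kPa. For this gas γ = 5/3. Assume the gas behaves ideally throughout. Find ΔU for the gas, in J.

75500 J

P₁ = nRT₁/V₁ = 4.83×8.314×522/45.4 = 462 kPa.
Isochoric: V stays 45.4 L; P/T = const ⇒ T₂ = 1770 K, P₂ = 1570 kPa.
For an ideal gas ΔU = nCvΔT with Cv = (3/2)R = 12.5 J/(mol·K).
ΔU = 4.83×12.5×(1770−522) = 75500 J.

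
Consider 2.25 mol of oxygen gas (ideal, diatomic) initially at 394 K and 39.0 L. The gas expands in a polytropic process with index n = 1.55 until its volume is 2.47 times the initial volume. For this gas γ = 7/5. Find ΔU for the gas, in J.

-7220 J

P₁ = nRT₁/V₁ = 2.25×8.314×394/39.0 = 189 kPa.
Polytropic n=1.55: T₂ = T₁(V₁/V₂)^(n−1) = 394×(0.405)^0.55 = 240 K; P₂ = P₁(V₁/V₂)^n = 46.5 kPa.
For an ideal gas ΔU = nCvΔT with Cv = (5/2)R = 20.8 J/(mol·K).
ΔU = 2.25×20.8×(240−394) = -7220 J.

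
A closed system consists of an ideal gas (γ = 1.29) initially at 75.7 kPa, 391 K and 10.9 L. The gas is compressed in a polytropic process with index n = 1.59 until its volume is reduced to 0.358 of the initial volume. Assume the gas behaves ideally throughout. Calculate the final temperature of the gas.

Polytropic n=1.59: T₂ = T₁(V₁/V₂)^(n−1) = 391×(2.79)^0.59 = 717 K; P₂ = P₁(V₁/V₂)^n = 388 kPa.

717 K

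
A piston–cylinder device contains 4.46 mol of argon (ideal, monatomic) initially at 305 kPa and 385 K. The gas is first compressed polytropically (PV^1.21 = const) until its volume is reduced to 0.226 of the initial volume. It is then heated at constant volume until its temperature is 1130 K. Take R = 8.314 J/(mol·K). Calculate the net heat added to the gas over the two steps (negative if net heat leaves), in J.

16500 J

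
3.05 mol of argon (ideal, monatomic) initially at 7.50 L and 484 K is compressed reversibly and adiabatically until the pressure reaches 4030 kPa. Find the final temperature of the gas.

P₁ = nRT₁/V₁ = 3.05×8.314×484/7.50 = 1640 kPa.
Adiabatic: T₂/T₁ = (P₂/P₁)^((γ−1)/γ) ⇒ T₂ = 484×(2.46)^0.400 = 694 K; V₂ = 4.37 L.

694 K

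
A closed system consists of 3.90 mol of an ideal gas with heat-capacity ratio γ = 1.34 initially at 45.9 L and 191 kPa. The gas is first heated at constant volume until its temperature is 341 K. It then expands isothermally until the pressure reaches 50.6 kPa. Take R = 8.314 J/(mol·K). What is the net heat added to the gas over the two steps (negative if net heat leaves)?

24000 J

T₁ = P₁V₁/(nR) = 191×45.9/(3.90×8.314) = 270 K.
Step 1 — Isochoric: V stays 45.9 L; P/T = const ⇒ T₂ = 341 K, P₂ = 241 kPa.
W = 0 (no volume change).
ΔU = nCvΔT = 3.90×24.5×(341−270) = 6730 J.
Q = ΔU = 6730 J.
State after step 1: P = 241 kPa, V = 45.9 L, T = 341 K.
Step 2 — Isothermal: T stays 341 K; PV = const ⇒ V₂ = 219 L, P₂ = 50.6 kPa.
ΔU = 0 (ideal gas, T constant).
W = nRT ln(V₂/V₁) = 3.90×8.314×341×ln(4.76) = 17300 J.
Q = ΔU + W = 17300 J.
Net over both steps: W = 17300 J, Q = 24000 J, ΔU = 6730 J.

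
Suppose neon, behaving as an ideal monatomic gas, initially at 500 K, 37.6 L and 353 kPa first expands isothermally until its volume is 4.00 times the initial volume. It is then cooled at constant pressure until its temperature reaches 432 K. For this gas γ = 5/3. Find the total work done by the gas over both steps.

16600 J

n = P₁V₁/(RT₁) = 353×37.6/(8.314×500) = 3.19 mol.
Step 1 — Isothermal: T stays 500 K; PV = const ⇒ V₂ = 150 L, P₂ = 88.2 kPa.
ΔU = 0 (ideal gas, T constant).
W = nRT ln(V₂/V₁) = 3.19×8.314×500×ln(4.00) = 18400 J.
Q = ΔU + W = 18400 J.
State after step 1: P = 88.2 kPa, V = 150 L, T = 500 K.
Step 2 — Isobaric: P stays 88.2 kPa; V/T = const ⇒ T₂ = 432 K, V₂ = 130 L.
W = PΔV = 88.2×(130−150) kPa·L = -1810 J.
ΔU = nCvΔT = 3.19×12.5×(432−500) = -2710 J.
Q = ΔU + W = nCpΔT = -4510 J.
Net over both steps: W = 16600 J, Q = 13900 J, ΔU = -2710 J.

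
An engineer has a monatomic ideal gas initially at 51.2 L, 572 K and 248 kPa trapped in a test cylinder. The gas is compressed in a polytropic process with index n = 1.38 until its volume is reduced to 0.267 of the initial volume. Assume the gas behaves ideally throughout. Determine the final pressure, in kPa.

Polytropic n=1.38: T₂ = T₁(V₁/V₂)^(n−1) = 572×(3.75)^0.38 = 945 K; P₂ = P₁(V₁/V₂)^n = 1530 kPa.

1530 kPa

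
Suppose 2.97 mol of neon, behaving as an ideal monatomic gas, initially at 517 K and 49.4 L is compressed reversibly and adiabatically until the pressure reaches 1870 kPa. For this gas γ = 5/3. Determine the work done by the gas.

-23100 J

P₁ = nRT₁/V₁ = 2.97×8.314×517/49.4 = 258 kPa.
Adiabatic: T₂/T₁ = (P₂/P₁)^((γ−1)/γ) ⇒ T₂ = 517×(7.24)^0.400 = 1140 K; V₂ = 15.1 L.
ΔU = nCvΔT = 2.97×12.5×(1140−517) = 23100 J.
Q = 0 for an adiabatic process, so W = −ΔU = -23100 J.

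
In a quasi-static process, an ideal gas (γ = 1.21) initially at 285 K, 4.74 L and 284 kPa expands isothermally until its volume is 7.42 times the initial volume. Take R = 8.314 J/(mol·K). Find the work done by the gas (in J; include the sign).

2700 J

n = P₁V₁/(RT₁) = 284×4.74/(8.314×285) = 0.568 mol.
Isothermal: T stays 285 K; PV = const ⇒ V₂ = 35.2 L, P₂ = 38.3 kPa.
W = nRT ln(V₂/V₁) = 0.568×8.314×285×ln(7.42) = 2700 J.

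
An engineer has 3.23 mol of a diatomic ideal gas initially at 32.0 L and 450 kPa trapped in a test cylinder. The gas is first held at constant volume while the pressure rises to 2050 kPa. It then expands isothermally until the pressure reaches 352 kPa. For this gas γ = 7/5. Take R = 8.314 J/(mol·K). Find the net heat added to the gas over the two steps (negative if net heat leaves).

244000 J

T₁ = P₁V₁/(nR) = 450×32.0/(3.23×8.314) = 536 K.
Step 1 — Isochoric: V stays 32.0 L; P/T = const ⇒ T₂ = 2440 K, P₂ = 2050 kPa.
W = 0 (no volume change).
ΔU = nCvΔT = 3.23×20.8×(2440−536) = 128000 J.
Q = ΔU = 128000 J.
State after step 1: P = 2050 kPa, V = 32.0 L, T = 2440 K.
Step 2 — Isothermal: T stays 2440 K; PV = const ⇒ V₂ = 186 L, P₂ = 352 kPa.
ΔU = 0 (ideal gas, T constant).
W = nRT ln(V₂/V₁) = 3.23×8.314×2440×ln(5.82) = 116000 J.
Q = ΔU + W = 116000 J.
Net over both steps: W = 116000 J, Q = 244000 J, ΔU = 128000 J.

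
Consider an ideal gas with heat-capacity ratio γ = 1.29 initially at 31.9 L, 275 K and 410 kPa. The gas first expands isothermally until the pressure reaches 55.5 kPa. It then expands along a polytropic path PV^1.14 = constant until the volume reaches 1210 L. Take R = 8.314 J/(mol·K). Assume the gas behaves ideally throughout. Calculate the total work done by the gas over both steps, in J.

45300 J

n = P₁V₁/(RT₁) = 410×31.9/(8.314×275) = 5.72 mol.
Step 1 — Isothermal: T stays 275 K; PV = const ⇒ V₂ = 236 L, P₂ = 55.5 kPa.
ΔU = 0 (ideal gas, T constant).
W = nRT ln(V₂/V₁) = 5.72×8.314×275×ln(7.39) = 26200 J.
Q = ΔU + W = 26200 J.
State after step 1: P = 55.5 kPa, V = 236 L, T = 275 K.
Step 2 — Polytropic n=1.14: T₂ = T₁(V₁/V₂)^(n−1) = 275×(0.195)^0.14 = 219 K; P₂ = P₁(V₁/V₂)^n = 8.60 kPa.
W = (P₁V₁−P₂V₂)/(n−1) = (55.5×236−8.60×1210)/0.14 = 19100 J.
ΔU = nCvΔT = 5.72×28.7×(219−275) = -9230 J.
Q = ΔU + W = 9890 J.
Net over both steps: W = 45300 J, Q = 36000 J, ΔU = -9230 J.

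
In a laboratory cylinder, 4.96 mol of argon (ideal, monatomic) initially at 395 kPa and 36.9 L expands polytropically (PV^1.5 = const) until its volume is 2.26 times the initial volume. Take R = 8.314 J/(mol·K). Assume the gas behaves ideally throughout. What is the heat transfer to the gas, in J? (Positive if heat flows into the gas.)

2440 J

T₁ = P₁V₁/(nR) = 395×36.9/(4.96×8.314) = 353 K.
Polytropic n=1.5: T₂ = T₁(V₁/V₂)^(n−1) = 353×(0.442)^0.50 = 235 K; P₂ = P₁(V₁/V₂)^n = 116 kPa.
W = (P₁V₁−P₂V₂)/(n−1) = (395×36.9−116×83.4)/0.50 = 9760 J.
ΔU = nCvΔT = 4.96×12.5×(235−353) = -7320 J.
Q = ΔU + W = 2440 J.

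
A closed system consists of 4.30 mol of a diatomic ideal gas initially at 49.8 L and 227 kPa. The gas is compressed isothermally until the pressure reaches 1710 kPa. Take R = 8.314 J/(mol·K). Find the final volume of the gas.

6.61 L

T₁ = P₁V₁/(nR) = 227×49.8/(4.30×8.314) = 316 K.
Isothermal: T stays 316 K; PV = const ⇒ V₂ = 6.61 L, P₂ = 1710 kPa.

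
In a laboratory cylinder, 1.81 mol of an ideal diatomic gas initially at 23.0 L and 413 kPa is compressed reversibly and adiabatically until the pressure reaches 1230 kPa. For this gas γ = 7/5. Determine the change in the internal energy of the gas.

T₁ = P₁V₁/(nR) = 413×23.0/(1.81×8.314) = 631 K.
Adiabatic: T₂/T₁ = (P₂/P₁)^((γ−1)/γ) ⇒ T₂ = 631×(2.98)^0.286 = 862 K; V₂ = 10.5 L.
For an ideal gas ΔU = nCvΔT with Cv = (5/2)R = 20.8 J/(mol·K).
ΔU = 1.81×20.8×(862−631) = 8690 J.

8690 J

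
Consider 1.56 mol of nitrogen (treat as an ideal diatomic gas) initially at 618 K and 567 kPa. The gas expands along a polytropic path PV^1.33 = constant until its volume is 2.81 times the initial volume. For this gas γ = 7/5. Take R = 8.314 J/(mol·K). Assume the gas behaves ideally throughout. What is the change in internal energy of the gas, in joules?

-5790 J

V₁ = nRT₁/P₁ = 1.56×8.314×618/567 = 14.1 L.
Polytropic n=1.33: T₂ = T₁(V₁/V₂)^(n−1) = 618×(0.356)^0.33 = 439 K; P₂ = P₁(V₁/V₂)^n = 143 kPa.
For an ideal gas ΔU = nCvΔT with Cv = (5/2)R = 20.8 J/(mol·K).
ΔU = 1.56×20.8×(439−618) = -5790 J.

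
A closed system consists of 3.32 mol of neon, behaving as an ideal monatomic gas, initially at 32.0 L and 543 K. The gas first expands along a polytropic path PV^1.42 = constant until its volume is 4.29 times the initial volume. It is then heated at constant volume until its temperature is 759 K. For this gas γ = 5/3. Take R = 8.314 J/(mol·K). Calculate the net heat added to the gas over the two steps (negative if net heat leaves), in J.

P₁ = nRT₁/V₁ = 3.32×8.314×543/32.0 = 468 kPa.
Step 1 — Polytropic n=1.42: T₂ = T₁(V₁/V₂)^(n−1) = 543×(0.233)^0.42 = 295 K; P₂ = P₁(V₁/V₂)^n = 59.2 kPa.
W = (P₁V₁−P₂V₂)/(n−1) = (468×32.0−59.2×137)/0.42 = 16300 J.
ΔU = nCvΔT = 3.32×12.5×(295−543) = -10300 J.
Q = ΔU + W = 6040 J.
State after step 1: P = 59.2 kPa, V = 137 L, T = 295 K.
Step 2 — Isochoric: V stays 137 L; P/T = const ⇒ T₂ = 759 K, P₂ = 153 kPa.
W = 0 (no volume change).
ΔU = nCvΔT = 3.32×12.5×(759−295) = 19200 J.
Q = ΔU = 19200 J.
Net over both steps: W = 16300 J, Q = 25300 J, ΔU = 8940 J.

25300 J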